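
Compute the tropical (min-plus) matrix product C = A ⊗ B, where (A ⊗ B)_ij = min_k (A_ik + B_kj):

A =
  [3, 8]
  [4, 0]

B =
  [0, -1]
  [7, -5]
A ⊗ B =
  [3, 2]
  [4, -5]

Apply the min-plus product entry-by-entry:
  C[0][0] = min over k of (A[0][0] + B[0][0] = 3 + 0 = 3, A[0][1] + B[1][0] = 8 + 7 = 15) = 3 (attained at k = 0)
  C[0][1] = min over k of (A[0][0] + B[0][1] = 3 + -1 = 2, A[0][1] + B[1][1] = 8 + -5 = 3) = 2 (attained at k = 0)
  C[1][0] = min over k of (A[1][0] + B[0][0] = 4 + 0 = 4, A[1][1] + B[1][0] = 0 + 7 = 7) = 4 (attained at k = 0)
  C[1][1] = min over k of (A[1][0] + B[0][1] = 4 + -1 = 3, A[1][1] + B[1][1] = 0 + -5 = -5) = -5 (attained at k = 1)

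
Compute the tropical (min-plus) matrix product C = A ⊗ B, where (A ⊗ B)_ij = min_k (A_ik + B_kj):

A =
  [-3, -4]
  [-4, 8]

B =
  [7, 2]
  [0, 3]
A ⊗ B =
  [-4, -1]
  [3, -2]

Apply the min-plus product entry-by-entry:
  C[0][0] = min over k of (A[0][0] + B[0][0] = -3 + 7 = 4, A[0][1] + B[1][0] = -4 + 0 = -4) = -4 (attained at k = 1)
  C[0][1] = min over k of (A[0][0] + B[0][1] = -3 + 2 = -1, A[0][1] + B[1][1] = -4 + 3 = -1) = -1 (attained at k = 0)
  C[1][0] = min over k of (A[1][0] + B[0][0] = -4 + 7 = 3, A[1][1] + B[1][0] = 8 + 0 = 8) = 3 (attained at k = 0)
  C[1][1] = min over k of (A[1][0] + B[0][1] = -4 + 2 = -2, A[1][1] + B[1][1] = 8 + 3 = 11) = -2 (attained at k = 0)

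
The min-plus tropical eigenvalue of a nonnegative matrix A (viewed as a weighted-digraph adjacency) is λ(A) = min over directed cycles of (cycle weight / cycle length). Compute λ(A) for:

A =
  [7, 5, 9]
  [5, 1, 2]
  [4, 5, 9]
λ(A) = 1

Enumerate directed cycles and compute their means (weight / length). Sample:
  cycle 0 → 0: weight = 7, length = 1, mean = 7/1 ≈ 7.000
  cycle 1 → 1: weight = 1, length = 1, mean = 1/1 ≈ 1.000
  cycle 2 → 2: weight = 9, length = 1, mean = 9/1 ≈ 9.000
  cycle 0 → 1 → 0: weight = 10, length = 2, mean = 10/2 ≈ 5.000
  cycle 0 → 2 → 0: weight = 13, length = 2, mean = 13/2 ≈ 6.500
  cycle 1 → 0 → 1: weight = 10, length = 2, mean = 10/2 ≈ 5.000
Minimum mean = 1.000, attained e.g. along the cycle 1 → 1 with weight 1 and length 1. So λ(A) = 1/1 = 1.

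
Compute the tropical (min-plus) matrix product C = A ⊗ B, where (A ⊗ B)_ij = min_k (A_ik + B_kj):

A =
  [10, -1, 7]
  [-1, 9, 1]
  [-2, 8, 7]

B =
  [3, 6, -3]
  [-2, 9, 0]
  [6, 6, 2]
A ⊗ B =
  [-3, 8, -1]
  [2, 5, -4]
  [1, 4, -5]

Apply the min-plus product entry-by-entry:
  C[0][0] = min over k of (A[0][0] + B[0][0] = 10 + 3 = 13, A[0][1] + B[1][0] = -1 + -2 = -3, A[0][2] + B[2][0] = 7 + 6 = 13) = -3 (attained at k = 1)
  C[0][1] = min over k of (A[0][0] + B[0][1] = 10 + 6 = 16, A[0][1] + B[1][1] = -1 + 9 = 8, A[0][2] + B[2][1] = 7 + 6 = 13) = 8 (attained at k = 1)
  C[0][2] = min over k of (A[0][0] + B[0][2] = 10 + -3 = 7, A[0][1] + B[1][2] = -1 + 0 = -1, A[0][2] + B[2][2] = 7 + 2 = 9) = -1 (attained at k = 1)
  C[1][0] = min over k of (A[1][0] + B[0][0] = -1 + 3 = 2, A[1][1] + B[1][0] = 9 + -2 = 7, A[1][2] + B[2][0] = 1 + 6 = 7) = 2 (attained at k = 0)
  C[1][1] = min over k of (A[1][0] + B[0][1] = -1 + 6 = 5, A[1][1] + B[1][1] = 9 + 9 = 18, A[1][2] + B[2][1] = 1 + 6 = 7) = 5 (attained at k = 0)
  C[1][2] = min over k of (A[1][0] + B[0][2] = -1 + -3 = -4, A[1][1] + B[1][2] = 9 + 0 = 9, A[1][2] + B[2][2] = 1 + 2 = 3) = -4 (attained at k = 0)
  C[2][0] = min over k of (A[2][0] + B[0][0] = -2 + 3 = 1, A[2][1] + B[1][0] = 8 + -2 = 6, A[2][2] + B[2][0] = 7 + 6 = 13) = 1 (attained at k = 0)
  C[2][1] = min over k of (A[2][0] + B[0][1] = -2 + 6 = 4, A[2][1] + B[1][1] = 8 + 9 = 17, A[2][2] + B[2][1] = 7 + 6 = 13) = 4 (attained at k = 0)
  C[2][2] = min over k of (A[2][0] + B[0][2] = -2 + -3 = -5, A[2][1] + B[1][2] = 8 + 0 = 8, A[2][2] + B[2][2] = 7 + 2 = 9) = -5 (attained at k = 0)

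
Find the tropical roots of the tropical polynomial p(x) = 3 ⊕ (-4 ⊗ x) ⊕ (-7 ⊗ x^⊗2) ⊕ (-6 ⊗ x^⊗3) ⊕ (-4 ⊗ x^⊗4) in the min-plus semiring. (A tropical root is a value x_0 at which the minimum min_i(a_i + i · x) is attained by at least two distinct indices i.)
Roots: {-2, -1, 3, 7}

Each tropical root is a break point of the lower envelope of the lines y = a_i + i · x (there are 5 lines, with slopes 0, 1, ..., 4). Only the lines that attain the minimum somewhere contribute to roots; other lines are dominated. Here the surviving (envelope) indices are i = 4, i = 3, i = 2, i = 1, i = 0.
Intersections between consecutive envelope lines give the roots: for adjacent envelope indices i < j the intersection is x = (a_i − a_j) / (j − i). Reading off the sorted break points: {-2, -1, 3, 7}.
Verification: at each break x_0, at least two indices attain the minimum of min_i(a_i + i · x_0).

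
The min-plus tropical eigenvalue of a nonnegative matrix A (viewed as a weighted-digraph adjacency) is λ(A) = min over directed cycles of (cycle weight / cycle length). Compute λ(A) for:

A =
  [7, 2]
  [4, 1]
λ(A) = 1

Enumerate directed cycles and compute their means (weight / length). Sample:
  cycle 0 → 0: weight = 7, length = 1, mean = 7/1 ≈ 7.000
  cycle 1 → 1: weight = 1, length = 1, mean = 1/1 ≈ 1.000
  cycle 0 → 1 → 0: weight = 6, length = 2, mean = 6/2 ≈ 3.000
  cycle 1 → 0 → 1: weight = 6, length = 2, mean = 6/2 ≈ 3.000
Minimum mean = 1.000, attained e.g. along the cycle 1 → 1 with weight 1 and length 1. So λ(A) = 1/1 = 1.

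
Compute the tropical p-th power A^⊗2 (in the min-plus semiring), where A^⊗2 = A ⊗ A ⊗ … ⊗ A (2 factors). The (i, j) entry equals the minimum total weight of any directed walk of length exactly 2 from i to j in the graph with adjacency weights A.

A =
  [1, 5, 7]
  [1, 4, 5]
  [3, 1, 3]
A^⊗2 =
  [2, 6, 8]
  [2, 6, 8]
  [2, 4, 6]

Each entry (A^⊗2)_ij equals the minimum over all length-2 walks i = v_0 → v_1 → … → v_2 = j of Σ_t A[v_t][v_{t+1}]. For example, for (i, j) = (0, 2) we minimise over 3 possible intermediate vertex sequences; the minimum is 8, attained along the walk 0 → 0 → 2.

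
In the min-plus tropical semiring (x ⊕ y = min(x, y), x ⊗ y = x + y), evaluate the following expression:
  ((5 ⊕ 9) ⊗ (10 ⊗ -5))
((5 ⊕ 9) ⊗ (10 ⊗ -5)) = 10

Expand innermost to outermost. Recall ⊕ takes the minimum of its arguments and ⊗ takes their sum. Working out the expression ((5 ⊕ 9) ⊗ (10 ⊗ -5)) gives 10.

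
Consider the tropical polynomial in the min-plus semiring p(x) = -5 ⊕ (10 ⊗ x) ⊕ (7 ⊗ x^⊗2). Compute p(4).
p(4) = -5

A tropical monomial a ⊗ x^⊗i evaluates to a + i · x. Evaluating each term at x = 4:
  Term 0 contributes -5 + 0 · 4 = -5
  Term 1 contributes 10 + 1 · 4 = 14
  Term 2 contributes 7 + 2 · 4 = 15
p(4) = ⊕ of these = min[-5, 14, 15] = -5.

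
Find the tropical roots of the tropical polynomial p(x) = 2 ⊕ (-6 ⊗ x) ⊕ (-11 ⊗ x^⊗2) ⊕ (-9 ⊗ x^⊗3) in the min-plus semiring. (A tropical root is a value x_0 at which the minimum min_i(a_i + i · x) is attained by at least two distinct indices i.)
Roots: {-2, 5, 8}

Each tropical root is a break point of the lower envelope of the lines y = a_i + i · x (there are 4 lines, with slopes 0, 1, ..., 3). Only the lines that attain the minimum somewhere contribute to roots; other lines are dominated. Here the surviving (envelope) indices are i = 3, i = 2, i = 1, i = 0.
Intersections between consecutive envelope lines give the roots: for adjacent envelope indices i < j the intersection is x = (a_i − a_j) / (j − i). Reading off the sorted break points: {-2, 5, 8}.
Verification: at each break x_0, at least two indices attain the minimum of min_i(a_i + i · x_0).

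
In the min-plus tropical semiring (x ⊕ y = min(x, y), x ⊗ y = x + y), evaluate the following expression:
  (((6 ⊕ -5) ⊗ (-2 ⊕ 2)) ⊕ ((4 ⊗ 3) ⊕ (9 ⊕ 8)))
(((6 ⊕ -5) ⊗ (-2 ⊕ 2)) ⊕ ((4 ⊗ 3) ⊕ (9 ⊕ 8))) = -7

Expand innermost to outermost. Recall ⊕ takes the minimum of its arguments and ⊗ takes their sum. Working out the expression (((6 ⊕ -5) ⊗ (-2 ⊕ 2)) ⊕ ((4 ⊗ 3) ⊕ (9 ⊕ 8))) gives -7.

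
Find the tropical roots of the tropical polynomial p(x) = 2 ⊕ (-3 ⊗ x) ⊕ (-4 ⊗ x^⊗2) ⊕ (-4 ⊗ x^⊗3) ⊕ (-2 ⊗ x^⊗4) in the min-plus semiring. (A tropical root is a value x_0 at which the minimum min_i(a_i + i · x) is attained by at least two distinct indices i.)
Roots: {-2, 0, 1, 5}

Each tropical root is a break point of the lower envelope of the lines y = a_i + i · x (there are 5 lines, with slopes 0, 1, ..., 4). Only the lines that attain the minimum somewhere contribute to roots; other lines are dominated. Here the surviving (envelope) indices are i = 4, i = 3, i = 2, i = 1, i = 0.
Intersections between consecutive envelope lines give the roots: for adjacent envelope indices i < j the intersection is x = (a_i − a_j) / (j − i). Reading off the sorted break points: {-2, 0, 1, 5}.
Verification: at each break x_0, at least two indices attain the minimum of min_i(a_i + i · x_0).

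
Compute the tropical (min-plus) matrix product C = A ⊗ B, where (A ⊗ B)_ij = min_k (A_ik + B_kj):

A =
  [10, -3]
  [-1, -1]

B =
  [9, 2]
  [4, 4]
A ⊗ B =
  [1, 1]
  [3, 1]

Apply the min-plus product entry-by-entry:
  C[0][0] = min over k of (A[0][0] + B[0][0] = 10 + 9 = 19, A[0][1] + B[1][0] = -3 + 4 = 1) = 1 (attained at k = 1)
  C[0][1] = min over k of (A[0][0] + B[0][1] = 10 + 2 = 12, A[0][1] + B[1][1] = -3 + 4 = 1) = 1 (attained at k = 1)
  C[1][0] = min over k of (A[1][0] + B[0][0] = -1 + 9 = 8, A[1][1] + B[1][0] = -1 + 4 = 3) = 3 (attained at k = 1)
  C[1][1] = min over k of (A[1][0] + B[0][1] = -1 + 2 = 1, A[1][1] + B[1][1] = -1 + 4 = 3) = 1 (attained at k = 0)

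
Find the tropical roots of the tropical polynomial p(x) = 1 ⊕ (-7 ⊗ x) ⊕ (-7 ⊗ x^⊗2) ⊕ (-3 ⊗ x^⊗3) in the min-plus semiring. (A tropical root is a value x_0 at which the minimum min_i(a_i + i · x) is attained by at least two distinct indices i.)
Roots: {-4, 0, 8}

Each tropical root is a break point of the lower envelope of the lines y = a_i + i · x (there are 4 lines, with slopes 0, 1, ..., 3). Only the lines that attain the minimum somewhere contribute to roots; other lines are dominated. Here the surviving (envelope) indices are i = 3, i = 2, i = 1, i = 0.
Intersections between consecutive envelope lines give the roots: for adjacent envelope indices i < j the intersection is x = (a_i − a_j) / (j − i). Reading off the sorted break points: {-4, 0, 8}.
Verification: at each break x_0, at least two indices attain the minimum of min_i(a_i + i · x_0).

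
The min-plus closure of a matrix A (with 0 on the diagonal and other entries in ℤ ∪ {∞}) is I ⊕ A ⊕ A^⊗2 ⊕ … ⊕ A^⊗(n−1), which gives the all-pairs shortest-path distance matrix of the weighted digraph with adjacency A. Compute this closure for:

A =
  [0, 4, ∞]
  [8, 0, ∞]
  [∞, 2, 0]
Closure =
  [0, 4, ∞]
  [8, 0, ∞]
  [10, 2, 0]

This is the Floyd-Warshall all-pairs shortest-path computation. For each intermediate vertex k = 0, 1, …, 2, update dist[i][j] ← min(dist[i][j], dist[i][k] + dist[k][j]). The final matrix gives, for each (i, j), the minimum total weight of any directed path from i to j (possibly empty when i = j).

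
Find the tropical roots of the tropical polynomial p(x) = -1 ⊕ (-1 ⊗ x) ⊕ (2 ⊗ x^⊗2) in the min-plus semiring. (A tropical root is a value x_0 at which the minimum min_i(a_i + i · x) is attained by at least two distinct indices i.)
Roots: {-3, 0}

Each tropical root is a break point of the lower envelope of the lines y = a_i + i · x (there are 3 lines, with slopes 0, 1, ..., 2). Only the lines that attain the minimum somewhere contribute to roots; other lines are dominated. Here the surviving (envelope) indices are i = 2, i = 1, i = 0.
Intersections between consecutive envelope lines give the roots: for adjacent envelope indices i < j the intersection is x = (a_i − a_j) / (j − i). Reading off the sorted break points: {-3, 0}.
Verification: at each break x_0, at least two indices attain the minimum of min_i(a_i + i · x_0).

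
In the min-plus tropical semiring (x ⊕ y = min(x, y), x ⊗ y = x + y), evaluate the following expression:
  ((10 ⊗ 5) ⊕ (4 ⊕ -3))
((10 ⊗ 5) ⊕ (4 ⊕ -3)) = -3

Expand innermost to outermost. Recall ⊕ takes the minimum of its arguments and ⊗ takes their sum. Working out the expression ((10 ⊗ 5) ⊕ (4 ⊕ -3)) gives -3.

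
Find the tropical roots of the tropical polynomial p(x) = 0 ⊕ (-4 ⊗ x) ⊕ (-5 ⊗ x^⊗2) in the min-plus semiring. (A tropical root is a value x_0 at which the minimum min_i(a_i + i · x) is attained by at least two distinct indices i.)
Roots: {1, 4}

Each tropical root is a break point of the lower envelope of the lines y = a_i + i · x (there are 3 lines, with slopes 0, 1, ..., 2). Only the lines that attain the minimum somewhere contribute to roots; other lines are dominated. Here the surviving (envelope) indices are i = 2, i = 1, i = 0.
Intersections between consecutive envelope lines give the roots: for adjacent envelope indices i < j the intersection is x = (a_i − a_j) / (j − i). Reading off the sorted break points: {1, 4}.
Verification: at each break x_0, at least two indices attain the minimum of min_i(a_i + i · x_0).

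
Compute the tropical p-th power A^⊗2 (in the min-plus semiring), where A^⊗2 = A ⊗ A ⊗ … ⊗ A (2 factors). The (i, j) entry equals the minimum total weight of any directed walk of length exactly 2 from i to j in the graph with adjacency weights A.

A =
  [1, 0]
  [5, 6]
A^⊗2 =
  [2, 1]
  [6, 5]

Each entry (A^⊗2)_ij equals the minimum over all length-2 walks i = v_0 → v_1 → … → v_2 = j of Σ_t A[v_t][v_{t+1}]. For example, for (i, j) = (0, 1) we minimise over 2 possible intermediate vertex sequences; the minimum is 1, attained along the walk 0 → 0 → 1.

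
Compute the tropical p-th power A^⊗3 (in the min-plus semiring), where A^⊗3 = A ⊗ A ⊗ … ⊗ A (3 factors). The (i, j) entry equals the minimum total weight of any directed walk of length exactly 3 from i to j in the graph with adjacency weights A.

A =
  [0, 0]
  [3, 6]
A^⊗3 =
  [0, 0]
  [3, 3]

Each entry (A^⊗3)_ij equals the minimum over all length-3 walks i = v_0 → v_1 → … → v_3 = j of Σ_t A[v_t][v_{t+1}]. For example, for (i, j) = (0, 1) we minimise over 4 possible intermediate vertex sequences; the minimum is 0, attained along the walk 0 → 0 → 0 → 1.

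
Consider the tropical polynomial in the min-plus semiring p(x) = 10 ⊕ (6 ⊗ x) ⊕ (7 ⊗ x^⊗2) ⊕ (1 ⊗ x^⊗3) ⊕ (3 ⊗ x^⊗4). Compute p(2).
p(2) = 7

A tropical monomial a ⊗ x^⊗i evaluates to a + i · x. Evaluating each term at x = 2:
  Term 0 contributes 10 + 0 · 2 = 10
  Term 1 contributes 6 + 1 · 2 = 8
  Term 2 contributes 7 + 2 · 2 = 11
  Term 3 contributes 1 + 3 · 2 = 7
  Term 4 contributes 3 + 4 · 2 = 11
p(2) = ⊕ of these = min[10, 8, 11, 7, 11] = 7.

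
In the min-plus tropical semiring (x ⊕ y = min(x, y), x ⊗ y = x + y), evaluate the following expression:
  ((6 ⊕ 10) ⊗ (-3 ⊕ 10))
((6 ⊕ 10) ⊗ (-3 ⊕ 10)) = 3

Expand innermost to outermost. Recall ⊕ takes the minimum of its arguments and ⊗ takes their sum. Working out the expression ((6 ⊕ 10) ⊗ (-3 ⊕ 10)) gives 3.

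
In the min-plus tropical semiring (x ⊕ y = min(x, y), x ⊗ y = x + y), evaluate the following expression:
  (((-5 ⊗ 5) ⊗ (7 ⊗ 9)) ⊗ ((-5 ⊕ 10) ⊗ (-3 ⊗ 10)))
(((-5 ⊗ 5) ⊗ (7 ⊗ 9)) ⊗ ((-5 ⊕ 10) ⊗ (-3 ⊗ 10))) = 18

Expand innermost to outermost. Recall ⊕ takes the minimum of its arguments and ⊗ takes their sum. Working out the expression (((-5 ⊗ 5) ⊗ (7 ⊗ 9)) ⊗ ((-5 ⊕ 10) ⊗ (-3 ⊗ 10))) gives 18.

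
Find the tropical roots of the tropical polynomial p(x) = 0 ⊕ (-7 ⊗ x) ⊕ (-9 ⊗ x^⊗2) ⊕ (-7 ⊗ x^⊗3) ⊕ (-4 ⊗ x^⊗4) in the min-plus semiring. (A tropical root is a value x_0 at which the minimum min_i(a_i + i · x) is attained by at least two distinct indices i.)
Roots: {-3, -2, 2, 7}

Each tropical root is a break point of the lower envelope of the lines y = a_i + i · x (there are 5 lines, with slopes 0, 1, ..., 4). Only the lines that attain the minimum somewhere contribute to roots; other lines are dominated. Here the surviving (envelope) indices are i = 4, i = 3, i = 2, i = 1, i = 0.
Intersections between consecutive envelope lines give the roots: for adjacent envelope indices i < j the intersection is x = (a_i − a_j) / (j − i). Reading off the sorted break points: {-3, -2, 2, 7}.
Verification: at each break x_0, at least two indices attain the minimum of min_i(a_i + i · x_0).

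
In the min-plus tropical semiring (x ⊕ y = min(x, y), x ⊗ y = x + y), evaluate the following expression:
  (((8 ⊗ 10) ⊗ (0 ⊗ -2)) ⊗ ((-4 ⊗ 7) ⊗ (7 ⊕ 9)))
(((8 ⊗ 10) ⊗ (0 ⊗ -2)) ⊗ ((-4 ⊗ 7) ⊗ (7 ⊕ 9))) = 26

Expand innermost to outermost. Recall ⊕ takes the minimum of its arguments and ⊗ takes their sum. Working out the expression (((8 ⊗ 10) ⊗ (0 ⊗ -2)) ⊗ ((-4 ⊗ 7) ⊗ (7 ⊕ 9))) gives 26.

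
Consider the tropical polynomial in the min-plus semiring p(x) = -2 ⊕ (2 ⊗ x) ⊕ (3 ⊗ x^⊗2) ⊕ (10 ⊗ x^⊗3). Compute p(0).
p(0) = -2

A tropical monomial a ⊗ x^⊗i evaluates to a + i · x. Evaluating each term at x = 0:
  Term 0 contributes -2 + 0 · 0 = -2
  Term 1 contributes 2 + 1 · 0 = 2
  Term 2 contributes 3 + 2 · 0 = 3
  Term 3 contributes 10 + 3 · 0 = 10
p(0) = ⊕ of these = min[-2, 2, 3, 10] = -2.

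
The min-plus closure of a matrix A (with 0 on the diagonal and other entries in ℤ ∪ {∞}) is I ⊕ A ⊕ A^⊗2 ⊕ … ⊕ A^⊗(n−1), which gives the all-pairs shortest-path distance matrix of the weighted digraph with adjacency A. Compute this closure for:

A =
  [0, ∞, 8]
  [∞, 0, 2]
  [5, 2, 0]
Closure =
  [0, 10, 8]
  [7, 0, 2]
  [5, 2, 0]

This is the Floyd-Warshall all-pairs shortest-path computation. For each intermediate vertex k = 0, 1, …, 2, update dist[i][j] ← min(dist[i][j], dist[i][k] + dist[k][j]). The final matrix gives, for each (i, j), the minimum total weight of any directed path from i to j (possibly empty when i = j).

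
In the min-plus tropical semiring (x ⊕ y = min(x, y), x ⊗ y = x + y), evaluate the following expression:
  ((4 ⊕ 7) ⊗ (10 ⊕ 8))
((4 ⊕ 7) ⊗ (10 ⊕ 8)) = 12

Expand innermost to outermost. Recall ⊕ takes the minimum of its arguments and ⊗ takes their sum. Working out the expression ((4 ⊕ 7) ⊗ (10 ⊕ 8)) gives 12.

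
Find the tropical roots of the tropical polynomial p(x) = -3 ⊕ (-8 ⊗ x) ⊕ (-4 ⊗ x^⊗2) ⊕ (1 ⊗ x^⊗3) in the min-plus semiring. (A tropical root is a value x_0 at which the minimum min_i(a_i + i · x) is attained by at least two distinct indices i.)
Roots: {-5, -4, 5}

Each tropical root is a break point of the lower envelope of the lines y = a_i + i · x (there are 4 lines, with slopes 0, 1, ..., 3). Only the lines that attain the minimum somewhere contribute to roots; other lines are dominated. Here the surviving (envelope) indices are i = 3, i = 2, i = 1, i = 0.
Intersections between consecutive envelope lines give the roots: for adjacent envelope indices i < j the intersection is x = (a_i − a_j) / (j − i). Reading off the sorted break points: {-5, -4, 5}.
Verification: at each break x_0, at least two indices attain the minimum of min_i(a_i + i · x_0).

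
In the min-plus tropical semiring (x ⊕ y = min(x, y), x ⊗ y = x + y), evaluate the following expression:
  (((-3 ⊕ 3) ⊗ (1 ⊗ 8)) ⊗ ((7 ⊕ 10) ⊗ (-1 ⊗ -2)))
(((-3 ⊕ 3) ⊗ (1 ⊗ 8)) ⊗ ((7 ⊕ 10) ⊗ (-1 ⊗ -2))) = 10

Expand innermost to outermost. Recall ⊕ takes the minimum of its arguments and ⊗ takes their sum. Working out the expression (((-3 ⊕ 3) ⊗ (1 ⊗ 8)) ⊗ ((7 ⊕ 10) ⊗ (-1 ⊗ -2))) gives 10.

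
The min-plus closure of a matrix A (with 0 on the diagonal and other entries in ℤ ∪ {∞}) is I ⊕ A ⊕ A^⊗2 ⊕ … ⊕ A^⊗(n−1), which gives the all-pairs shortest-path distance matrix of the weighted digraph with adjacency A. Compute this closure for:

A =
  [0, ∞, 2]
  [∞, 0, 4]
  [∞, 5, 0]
Closure =
  [0, 7, 2]
  [∞, 0, 4]
  [∞, 5, 0]

This is the Floyd-Warshall all-pairs shortest-path computation. For each intermediate vertex k = 0, 1, …, 2, update dist[i][j] ← min(dist[i][j], dist[i][k] + dist[k][j]). The final matrix gives, for each (i, j), the minimum total weight of any directed path from i to j (possibly empty when i = j).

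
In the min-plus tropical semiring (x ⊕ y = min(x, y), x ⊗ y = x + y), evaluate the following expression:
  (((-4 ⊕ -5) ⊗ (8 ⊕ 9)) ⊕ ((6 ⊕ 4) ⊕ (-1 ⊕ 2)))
(((-4 ⊕ -5) ⊗ (8 ⊕ 9)) ⊕ ((6 ⊕ 4) ⊕ (-1 ⊕ 2))) = -1

Expand innermost to outermost. Recall ⊕ takes the minimum of its arguments and ⊗ takes their sum. Working out the expression (((-4 ⊕ -5) ⊗ (8 ⊕ 9)) ⊕ ((6 ⊕ 4) ⊕ (-1 ⊕ 2))) gives -1.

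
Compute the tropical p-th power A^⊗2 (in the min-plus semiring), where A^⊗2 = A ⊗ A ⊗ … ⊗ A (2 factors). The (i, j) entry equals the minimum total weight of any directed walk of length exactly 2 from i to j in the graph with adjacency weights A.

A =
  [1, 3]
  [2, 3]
A^⊗2 =
  [2, 4]
  [3, 5]

Each entry (A^⊗2)_ij equals the minimum over all length-2 walks i = v_0 → v_1 → … → v_2 = j of Σ_t A[v_t][v_{t+1}]. For example, for (i, j) = (0, 1) we minimise over 2 possible intermediate vertex sequences; the minimum is 4, attained along the walk 0 → 0 → 1.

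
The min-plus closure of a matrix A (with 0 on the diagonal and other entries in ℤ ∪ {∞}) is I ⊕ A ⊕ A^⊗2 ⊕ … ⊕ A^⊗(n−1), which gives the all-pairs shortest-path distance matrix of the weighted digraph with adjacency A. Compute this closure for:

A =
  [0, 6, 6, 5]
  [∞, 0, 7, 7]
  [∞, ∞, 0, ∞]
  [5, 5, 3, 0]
Closure =
  [0, 6, 6, 5]
  [12, 0, 7, 7]
  [∞, ∞, 0, ∞]
  [5, 5, 3, 0]

This is the Floyd-Warshall all-pairs shortest-path computation. For each intermediate vertex k = 0, 1, …, 3, update dist[i][j] ← min(dist[i][j], dist[i][k] + dist[k][j]). The final matrix gives, for each (i, j), the minimum total weight of any directed path from i to j (possibly empty when i = j).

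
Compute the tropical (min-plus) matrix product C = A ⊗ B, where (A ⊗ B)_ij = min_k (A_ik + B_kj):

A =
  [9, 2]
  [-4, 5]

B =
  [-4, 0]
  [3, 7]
A ⊗ B =
  [5, 9]
  [-8, -4]

Apply the min-plus product entry-by-entry:
  C[0][0] = min over k of (A[0][0] + B[0][0] = 9 + -4 = 5, A[0][1] + B[1][0] = 2 + 3 = 5) = 5 (attained at k = 0)
  C[0][1] = min over k of (A[0][0] + B[0][1] = 9 + 0 = 9, A[0][1] + B[1][1] = 2 + 7 = 9) = 9 (attained at k = 0)
  C[1][0] = min over k of (A[1][0] + B[0][0] = -4 + -4 = -8, A[1][1] + B[1][0] = 5 + 3 = 8) = -8 (attained at k = 0)
  C[1][1] = min over k of (A[1][0] + B[0][1] = -4 + 0 = -4, A[1][1] + B[1][1] = 5 + 7 = 12) = -4 (attained at k = 0)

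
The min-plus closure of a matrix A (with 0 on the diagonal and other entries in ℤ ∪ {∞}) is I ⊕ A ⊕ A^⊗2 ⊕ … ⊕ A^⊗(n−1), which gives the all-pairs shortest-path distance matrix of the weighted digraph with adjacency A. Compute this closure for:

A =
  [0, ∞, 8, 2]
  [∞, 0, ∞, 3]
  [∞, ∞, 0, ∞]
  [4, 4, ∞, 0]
Closure =
  [0, 6, 8, 2]
  [7, 0, 15, 3]
  [∞, ∞, 0, ∞]
  [4, 4, 12, 0]

This is the Floyd-Warshall all-pairs shortest-path computation. For each intermediate vertex k = 0, 1, …, 3, update dist[i][j] ← min(dist[i][j], dist[i][k] + dist[k][j]). The final matrix gives, for each (i, j), the minimum total weight of any directed path from i to j (possibly empty when i = j).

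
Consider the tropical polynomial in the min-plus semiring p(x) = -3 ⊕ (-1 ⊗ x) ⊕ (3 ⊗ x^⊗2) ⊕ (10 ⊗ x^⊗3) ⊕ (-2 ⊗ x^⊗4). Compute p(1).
p(1) = -3

A tropical monomial a ⊗ x^⊗i evaluates to a + i · x. Evaluating each term at x = 1:
  Term 0 contributes -3 + 0 · 1 = -3
  Term 1 contributes -1 + 1 · 1 = 0
  Term 2 contributes 3 + 2 · 1 = 5
  Term 3 contributes 10 + 3 · 1 = 13
  Term 4 contributes -2 + 4 · 1 = 2
p(1) = ⊕ of these = min[-3, 0, 5, 13, 2] = -3.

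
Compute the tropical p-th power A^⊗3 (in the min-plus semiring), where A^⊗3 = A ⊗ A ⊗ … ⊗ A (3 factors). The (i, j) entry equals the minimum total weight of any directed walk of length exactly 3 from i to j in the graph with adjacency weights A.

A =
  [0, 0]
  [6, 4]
A^⊗3 =
  [0, 0]
  [6, 6]

Each entry (A^⊗3)_ij equals the minimum over all length-3 walks i = v_0 → v_1 → … → v_3 = j of Σ_t A[v_t][v_{t+1}]. For example, for (i, j) = (0, 1) we minimise over 4 possible intermediate vertex sequences; the minimum is 0, attained along the walk 0 → 0 → 0 → 1.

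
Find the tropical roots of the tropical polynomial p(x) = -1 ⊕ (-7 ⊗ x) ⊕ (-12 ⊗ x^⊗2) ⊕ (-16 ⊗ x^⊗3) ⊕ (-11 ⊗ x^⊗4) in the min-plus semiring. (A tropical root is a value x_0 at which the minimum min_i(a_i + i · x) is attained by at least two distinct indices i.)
Roots: {-5, 4, 5, 6}

Each tropical root is a break point of the lower envelope of the lines y = a_i + i · x (there are 5 lines, with slopes 0, 1, ..., 4). Only the lines that attain the minimum somewhere contribute to roots; other lines are dominated. Here the surviving (envelope) indices are i = 4, i = 3, i = 2, i = 1, i = 0.
Intersections between consecutive envelope lines give the roots: for adjacent envelope indices i < j the intersection is x = (a_i − a_j) / (j − i). Reading off the sorted break points: {-5, 4, 5, 6}.
Verification: at each break x_0, at least two indices attain the minimum of min_i(a_i + i · x_0).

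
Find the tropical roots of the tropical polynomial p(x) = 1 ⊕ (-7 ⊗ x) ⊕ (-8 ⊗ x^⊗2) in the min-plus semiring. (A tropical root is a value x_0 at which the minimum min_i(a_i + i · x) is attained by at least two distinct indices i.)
Roots: {1, 8}

Each tropical root is a break point of the lower envelope of the lines y = a_i + i · x (there are 3 lines, with slopes 0, 1, ..., 2). Only the lines that attain the minimum somewhere contribute to roots; other lines are dominated. Here the surviving (envelope) indices are i = 2, i = 1, i = 0.
Intersections between consecutive envelope lines give the roots: for adjacent envelope indices i < j the intersection is x = (a_i − a_j) / (j − i). Reading off the sorted break points: {1, 8}.
Verification: at each break x_0, at least two indices attain the minimum of min_i(a_i + i · x_0).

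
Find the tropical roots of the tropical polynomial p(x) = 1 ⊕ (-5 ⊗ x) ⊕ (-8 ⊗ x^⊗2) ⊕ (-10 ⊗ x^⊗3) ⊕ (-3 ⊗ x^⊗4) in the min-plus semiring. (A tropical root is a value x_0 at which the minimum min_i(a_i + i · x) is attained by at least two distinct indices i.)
Roots: {-7, 2, 3, 6}

Each tropical root is a break point of the lower envelope of the lines y = a_i + i · x (there are 5 lines, with slopes 0, 1, ..., 4). Only the lines that attain the minimum somewhere contribute to roots; other lines are dominated. Here the surviving (envelope) indices are i = 4, i = 3, i = 2, i = 1, i = 0.
Intersections between consecutive envelope lines give the roots: for adjacent envelope indices i < j the intersection is x = (a_i − a_j) / (j − i). Reading off the sorted break points: {-7, 2, 3, 6}.
Verification: at each break x_0, at least two indices attain the minimum of min_i(a_i + i · x_0).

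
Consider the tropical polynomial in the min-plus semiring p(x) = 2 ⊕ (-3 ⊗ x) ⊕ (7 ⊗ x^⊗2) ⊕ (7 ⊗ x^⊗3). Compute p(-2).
p(-2) = -5

A tropical monomial a ⊗ x^⊗i evaluates to a + i · x. Evaluating each term at x = -2:
  Term 0 contributes 2 + 0 · -2 = 2
  Term 1 contributes -3 + 1 · -2 = -5
  Term 2 contributes 7 + 2 · -2 = 3
  Term 3 contributes 7 + 3 · -2 = 1
p(-2) = ⊕ of these = min[2, -5, 3, 1] = -5.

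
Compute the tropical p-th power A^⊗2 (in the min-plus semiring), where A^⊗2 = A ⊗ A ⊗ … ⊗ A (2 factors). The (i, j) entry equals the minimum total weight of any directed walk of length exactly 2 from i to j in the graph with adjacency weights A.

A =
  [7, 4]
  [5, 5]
A^⊗2 =
  [9, 9]
  [10, 9]

Each entry (A^⊗2)_ij equals the minimum over all length-2 walks i = v_0 → v_1 → … → v_2 = j of Σ_t A[v_t][v_{t+1}]. For example, for (i, j) = (0, 1) we minimise over 2 possible intermediate vertex sequences; the minimum is 9, attained along the walk 0 → 1 → 1.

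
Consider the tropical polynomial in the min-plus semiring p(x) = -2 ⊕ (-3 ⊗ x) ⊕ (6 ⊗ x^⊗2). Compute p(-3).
p(-3) = -6

A tropical monomial a ⊗ x^⊗i evaluates to a + i · x. Evaluating each term at x = -3:
  Term 0 contributes -2 + 0 · -3 = -2
  Term 1 contributes -3 + 1 · -3 = -6
  Term 2 contributes 6 + 2 · -3 = 0
p(-3) = ⊕ of these = min[-2, -6, 0] = -6.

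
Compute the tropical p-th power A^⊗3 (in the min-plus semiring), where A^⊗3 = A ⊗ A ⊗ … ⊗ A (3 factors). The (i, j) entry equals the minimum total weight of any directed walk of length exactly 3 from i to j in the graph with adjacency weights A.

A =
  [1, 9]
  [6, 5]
A^⊗3 =
  [3, 11]
  [8, 15]

Each entry (A^⊗3)_ij equals the minimum over all length-3 walks i = v_0 → v_1 → … → v_3 = j of Σ_t A[v_t][v_{t+1}]. For example, for (i, j) = (0, 1) we minimise over 4 possible intermediate vertex sequences; the minimum is 11, attained along the walk 0 → 0 → 0 → 1.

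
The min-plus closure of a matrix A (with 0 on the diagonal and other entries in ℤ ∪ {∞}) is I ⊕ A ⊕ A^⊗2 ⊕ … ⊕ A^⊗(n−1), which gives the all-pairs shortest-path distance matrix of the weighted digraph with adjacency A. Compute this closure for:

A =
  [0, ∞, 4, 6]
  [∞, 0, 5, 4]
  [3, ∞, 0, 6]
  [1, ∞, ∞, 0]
Closure =
  [0, ∞, 4, 6]
  [5, 0, 5, 4]
  [3, ∞, 0, 6]
  [1, ∞, 5, 0]

This is the Floyd-Warshall all-pairs shortest-path computation. For each intermediate vertex k = 0, 1, …, 3, update dist[i][j] ← min(dist[i][j], dist[i][k] + dist[k][j]). The final matrix gives, for each (i, j), the minimum total weight of any directed path from i to j (possibly empty when i = j).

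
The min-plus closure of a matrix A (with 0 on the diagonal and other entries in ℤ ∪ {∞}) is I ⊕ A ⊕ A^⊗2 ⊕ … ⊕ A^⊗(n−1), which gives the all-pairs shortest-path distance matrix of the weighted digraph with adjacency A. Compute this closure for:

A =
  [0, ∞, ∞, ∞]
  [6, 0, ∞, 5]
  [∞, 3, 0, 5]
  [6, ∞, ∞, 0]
Closure =
  [0, ∞, ∞, ∞]
  [6, 0, ∞, 5]
  [9, 3, 0, 5]
  [6, ∞, ∞, 0]

This is the Floyd-Warshall all-pairs shortest-path computation. For each intermediate vertex k = 0, 1, …, 3, update dist[i][j] ← min(dist[i][j], dist[i][k] + dist[k][j]). The final matrix gives, for each (i, j), the minimum total weight of any directed path from i to j (possibly empty when i = j).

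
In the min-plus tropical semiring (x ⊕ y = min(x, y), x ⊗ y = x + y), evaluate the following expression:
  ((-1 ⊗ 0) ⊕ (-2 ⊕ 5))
((-1 ⊗ 0) ⊕ (-2 ⊕ 5)) = -2

Expand innermost to outermost. Recall ⊕ takes the minimum of its arguments and ⊗ takes their sum. Working out the expression ((-1 ⊗ 0) ⊕ (-2 ⊕ 5)) gives -2.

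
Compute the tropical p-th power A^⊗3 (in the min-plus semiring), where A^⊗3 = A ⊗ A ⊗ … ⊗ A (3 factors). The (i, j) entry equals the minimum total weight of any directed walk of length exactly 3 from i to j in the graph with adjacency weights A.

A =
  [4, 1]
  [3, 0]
A^⊗3 =
  [4, 1]
  [3, 0]

Each entry (A^⊗3)_ij equals the minimum over all length-3 walks i = v_0 → v_1 → … → v_3 = j of Σ_t A[v_t][v_{t+1}]. For example, for (i, j) = (0, 1) we minimise over 4 possible intermediate vertex sequences; the minimum is 1, attained along the walk 0 → 1 → 1 → 1.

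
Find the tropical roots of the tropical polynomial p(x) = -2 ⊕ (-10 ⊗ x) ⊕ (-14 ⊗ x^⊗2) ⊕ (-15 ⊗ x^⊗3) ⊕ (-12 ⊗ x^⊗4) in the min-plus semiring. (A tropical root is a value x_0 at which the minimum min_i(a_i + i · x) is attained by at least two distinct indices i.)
Roots: {-3, 1, 4, 8}

Each tropical root is a break point of the lower envelope of the lines y = a_i + i · x (there are 5 lines, with slopes 0, 1, ..., 4). Only the lines that attain the minimum somewhere contribute to roots; other lines are dominated. Here the surviving (envelope) indices are i = 4, i = 3, i = 2, i = 1, i = 0.
Intersections between consecutive envelope lines give the roots: for adjacent envelope indices i < j the intersection is x = (a_i − a_j) / (j − i). Reading off the sorted break points: {-3, 1, 4, 8}.
Verification: at each break x_0, at least two indices attain the minimum of min_i(a_i + i · x_0).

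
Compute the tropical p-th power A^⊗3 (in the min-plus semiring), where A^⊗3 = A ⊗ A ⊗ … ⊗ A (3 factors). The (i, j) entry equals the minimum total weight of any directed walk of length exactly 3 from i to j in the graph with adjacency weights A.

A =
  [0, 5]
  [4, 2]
A^⊗3 =
  [0, 5]
  [4, 6]

Each entry (A^⊗3)_ij equals the minimum over all length-3 walks i = v_0 → v_1 → … → v_3 = j of Σ_t A[v_t][v_{t+1}]. For example, for (i, j) = (0, 1) we minimise over 4 possible intermediate vertex sequences; the minimum is 5, attained along the walk 0 → 0 → 0 → 1.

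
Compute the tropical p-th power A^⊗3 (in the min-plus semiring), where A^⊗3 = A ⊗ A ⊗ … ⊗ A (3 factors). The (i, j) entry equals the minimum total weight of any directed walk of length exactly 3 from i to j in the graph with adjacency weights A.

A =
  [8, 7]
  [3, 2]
A^⊗3 =
  [12, 11]
  [7, 6]

Each entry (A^⊗3)_ij equals the minimum over all length-3 walks i = v_0 → v_1 → … → v_3 = j of Σ_t A[v_t][v_{t+1}]. For example, for (i, j) = (0, 1) we minimise over 4 possible intermediate vertex sequences; the minimum is 11, attained along the walk 0 → 1 → 1 → 1.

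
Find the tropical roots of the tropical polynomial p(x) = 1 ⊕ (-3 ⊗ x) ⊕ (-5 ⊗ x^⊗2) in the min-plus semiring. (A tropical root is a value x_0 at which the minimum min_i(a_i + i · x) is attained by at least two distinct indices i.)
Roots: {2, 4}

Each tropical root is a break point of the lower envelope of the lines y = a_i + i · x (there are 3 lines, with slopes 0, 1, ..., 2). Only the lines that attain the minimum somewhere contribute to roots; other lines are dominated. Here the surviving (envelope) indices are i = 2, i = 1, i = 0.
Intersections between consecutive envelope lines give the roots: for adjacent envelope indices i < j the intersection is x = (a_i − a_j) / (j − i). Reading off the sorted break points: {2, 4}.
Verification: at each break x_0, at least two indices attain the minimum of min_i(a_i + i · x_0).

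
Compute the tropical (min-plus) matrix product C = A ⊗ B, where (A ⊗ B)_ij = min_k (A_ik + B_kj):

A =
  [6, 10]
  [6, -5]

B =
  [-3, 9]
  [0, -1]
A ⊗ B =
  [3, 9]
  [-5, -6]

Apply the min-plus product entry-by-entry:
  C[0][0] = min over k of (A[0][0] + B[0][0] = 6 + -3 = 3, A[0][1] + B[1][0] = 10 + 0 = 10) = 3 (attained at k = 0)
  C[0][1] = min over k of (A[0][0] + B[0][1] = 6 + 9 = 15, A[0][1] + B[1][1] = 10 + -1 = 9) = 9 (attained at k = 1)
  C[1][0] = min over k of (A[1][0] + B[0][0] = 6 + -3 = 3, A[1][1] + B[1][0] = -5 + 0 = -5) = -5 (attained at k = 1)
  C[1][1] = min over k of (A[1][0] + B[0][1] = 6 + 9 = 15, A[1][1] + B[1][1] = -5 + -1 = -6) = -6 (attained at k = 1)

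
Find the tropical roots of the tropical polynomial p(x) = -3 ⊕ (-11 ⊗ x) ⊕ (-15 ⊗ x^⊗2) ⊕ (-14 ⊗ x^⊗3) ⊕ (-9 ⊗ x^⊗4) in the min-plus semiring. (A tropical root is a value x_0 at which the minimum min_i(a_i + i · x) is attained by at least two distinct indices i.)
Roots: {-5, -1, 4, 8}

Each tropical root is a break point of the lower envelope of the lines y = a_i + i · x (there are 5 lines, with slopes 0, 1, ..., 4). Only the lines that attain the minimum somewhere contribute to roots; other lines are dominated. Here the surviving (envelope) indices are i = 4, i = 3, i = 2, i = 1, i = 0.
Intersections between consecutive envelope lines give the roots: for adjacent envelope indices i < j the intersection is x = (a_i − a_j) / (j − i). Reading off the sorted break points: {-5, -1, 4, 8}.
Verification: at each break x_0, at least two indices attain the minimum of min_i(a_i + i · x_0).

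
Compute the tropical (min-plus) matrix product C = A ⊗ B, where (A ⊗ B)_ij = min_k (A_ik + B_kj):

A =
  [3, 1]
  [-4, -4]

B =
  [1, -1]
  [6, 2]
A ⊗ B =
  [4, 2]
  [-3, -5]

Apply the min-plus product entry-by-entry:
  C[0][0] = min over k of (A[0][0] + B[0][0] = 3 + 1 = 4, A[0][1] + B[1][0] = 1 + 6 = 7) = 4 (attained at k = 0)
  C[0][1] = min over k of (A[0][0] + B[0][1] = 3 + -1 = 2, A[0][1] + B[1][1] = 1 + 2 = 3) = 2 (attained at k = 0)
  C[1][0] = min over k of (A[1][0] + B[0][0] = -4 + 1 = -3, A[1][1] + B[1][0] = -4 + 6 = 2) = -3 (attained at k = 0)
  C[1][1] = min over k of (A[1][0] + B[0][1] = -4 + -1 = -5, A[1][1] + B[1][1] = -4 + 2 = -2) = -5 (attained at k = 0)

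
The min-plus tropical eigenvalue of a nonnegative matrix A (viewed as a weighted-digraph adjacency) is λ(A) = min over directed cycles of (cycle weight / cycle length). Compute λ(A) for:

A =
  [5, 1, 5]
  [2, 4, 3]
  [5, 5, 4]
λ(A) = 3/2

Enumerate directed cycles and compute their means (weight / length). Sample:
  cycle 0 → 0: weight = 5, length = 1, mean = 5/1 ≈ 5.000
  cycle 1 → 1: weight = 4, length = 1, mean = 4/1 ≈ 4.000
  cycle 2 → 2: weight = 4, length = 1, mean = 4/1 ≈ 4.000
  cycle 0 → 1 → 0: weight = 3, length = 2, mean = 3/2 ≈ 1.500
  cycle 0 → 2 → 0: weight = 10, length = 2, mean = 10/2 ≈ 5.000
  cycle 1 → 0 → 1: weight = 3, length = 2, mean = 3/2 ≈ 1.500
Minimum mean = 1.500, attained e.g. along the cycle 0 → 1 → 0 with weight 3 and length 2. So λ(A) = 3/2 = 3/2.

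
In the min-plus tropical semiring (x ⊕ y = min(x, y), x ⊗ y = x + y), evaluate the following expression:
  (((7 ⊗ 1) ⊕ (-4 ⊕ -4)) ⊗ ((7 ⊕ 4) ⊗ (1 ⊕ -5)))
(((7 ⊗ 1) ⊕ (-4 ⊕ -4)) ⊗ ((7 ⊕ 4) ⊗ (1 ⊕ -5))) = -5

Expand innermost to outermost. Recall ⊕ takes the minimum of its arguments and ⊗ takes their sum. Working out the expression (((7 ⊗ 1) ⊕ (-4 ⊕ -4)) ⊗ ((7 ⊕ 4) ⊗ (1 ⊕ -5))) gives -5.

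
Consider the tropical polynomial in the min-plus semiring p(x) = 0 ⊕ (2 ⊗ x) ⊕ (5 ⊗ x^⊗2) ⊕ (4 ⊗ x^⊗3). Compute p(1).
p(1) = 0

A tropical monomial a ⊗ x^⊗i evaluates to a + i · x. Evaluating each term at x = 1:
  Term 0 contributes 0 + 0 · 1 = 0
  Term 1 contributes 2 + 1 · 1 = 3
  Term 2 contributes 5 + 2 · 1 = 7
  Term 3 contributes 4 + 3 · 1 = 7
p(1) = ⊕ of these = min[0, 3, 7, 7] = 0.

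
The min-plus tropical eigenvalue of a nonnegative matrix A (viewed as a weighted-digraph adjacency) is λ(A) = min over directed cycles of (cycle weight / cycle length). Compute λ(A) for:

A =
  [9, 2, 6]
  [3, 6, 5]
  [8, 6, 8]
λ(A) = 5/2

Enumerate directed cycles and compute their means (weight / length). Sample:
  cycle 0 → 0: weight = 9, length = 1, mean = 9/1 ≈ 9.000
  cycle 1 → 1: weight = 6, length = 1, mean = 6/1 ≈ 6.000
  cycle 2 → 2: weight = 8, length = 1, mean = 8/1 ≈ 8.000
  cycle 0 → 1 → 0: weight = 5, length = 2, mean = 5/2 ≈ 2.500
  cycle 0 → 2 → 0: weight = 14, length = 2, mean = 14/2 ≈ 7.000
  cycle 1 → 0 → 1: weight = 5, length = 2, mean = 5/2 ≈ 2.500
Minimum mean = 2.500, attained e.g. along the cycle 0 → 1 → 0 with weight 5 and length 2. So λ(A) = 5/2 = 5/2.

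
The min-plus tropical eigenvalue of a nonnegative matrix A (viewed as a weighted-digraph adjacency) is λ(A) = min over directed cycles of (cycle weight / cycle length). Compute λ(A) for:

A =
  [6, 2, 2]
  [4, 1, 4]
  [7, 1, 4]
λ(A) = 1

Enumerate directed cycles and compute their means (weight / length). Sample:
  cycle 0 → 0: weight = 6, length = 1, mean = 6/1 ≈ 6.000
  cycle 1 → 1: weight = 1, length = 1, mean = 1/1 ≈ 1.000
  cycle 2 → 2: weight = 4, length = 1, mean = 4/1 ≈ 4.000
  cycle 0 → 1 → 0: weight = 6, length = 2, mean = 6/2 ≈ 3.000
  cycle 0 → 2 → 0: weight = 9, length = 2, mean = 9/2 ≈ 4.500
  cycle 1 → 0 → 1: weight = 6, length = 2, mean = 6/2 ≈ 3.000
Minimum mean = 1.000, attained e.g. along the cycle 1 → 1 with weight 1 and length 1. So λ(A) = 1/1 = 1.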